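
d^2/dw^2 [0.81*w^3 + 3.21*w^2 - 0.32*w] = 4.86*w + 6.42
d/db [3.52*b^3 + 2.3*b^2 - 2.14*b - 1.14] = 10.56*b^2 + 4.6*b - 2.14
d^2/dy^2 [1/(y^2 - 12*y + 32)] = 2*(-y^2 + 12*y + 4*(y - 6)^2 - 32)/(y^2 - 12*y + 32)^3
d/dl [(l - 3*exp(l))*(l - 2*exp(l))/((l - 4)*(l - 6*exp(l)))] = (-(l - 4)*(l - 6*exp(l))*((l - 3*exp(l))*(2*exp(l) - 1) + (l - 2*exp(l))*(3*exp(l) - 1)) + (l - 4)*(l - 3*exp(l))*(l - 2*exp(l))*(6*exp(l) - 1) - (l - 6*exp(l))*(l - 3*exp(l))*(l - 2*exp(l)))/((l - 4)^2*(l - 6*exp(l))^2)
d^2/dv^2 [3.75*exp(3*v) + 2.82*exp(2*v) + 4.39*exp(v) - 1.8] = (33.75*exp(2*v) + 11.28*exp(v) + 4.39)*exp(v)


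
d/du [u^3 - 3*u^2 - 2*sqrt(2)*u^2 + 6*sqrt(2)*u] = 3*u^2 - 6*u - 4*sqrt(2)*u + 6*sqrt(2)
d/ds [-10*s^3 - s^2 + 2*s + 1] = -30*s^2 - 2*s + 2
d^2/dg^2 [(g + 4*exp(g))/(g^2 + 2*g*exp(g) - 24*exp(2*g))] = 2*(4*(g + 4*exp(g))*(g*exp(g) + g - 24*exp(2*g) + exp(g))^2 - ((g + 4*exp(g))*(g*exp(g) - 48*exp(2*g) + 2*exp(g) + 1) + 2*(4*exp(g) + 1)*(g*exp(g) + g - 24*exp(2*g) + exp(g)))*(g^2 + 2*g*exp(g) - 24*exp(2*g)) + 2*(g^2 + 2*g*exp(g) - 24*exp(2*g))^2*exp(g))/(g^2 + 2*g*exp(g) - 24*exp(2*g))^3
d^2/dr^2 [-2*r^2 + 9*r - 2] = -4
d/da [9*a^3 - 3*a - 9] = 27*a^2 - 3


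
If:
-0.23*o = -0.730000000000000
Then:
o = 3.17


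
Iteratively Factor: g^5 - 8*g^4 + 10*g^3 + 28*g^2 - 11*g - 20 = (g + 1)*(g^4 - 9*g^3 + 19*g^2 + 9*g - 20) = (g - 5)*(g + 1)*(g^3 - 4*g^2 - g + 4) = (g - 5)*(g - 4)*(g + 1)*(g^2 - 1) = (g - 5)*(g - 4)*(g - 1)*(g + 1)*(g + 1)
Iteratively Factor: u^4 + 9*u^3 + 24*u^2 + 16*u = (u)*(u^3 + 9*u^2 + 24*u + 16) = u*(u + 4)*(u^2 + 5*u + 4) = u*(u + 4)^2*(u + 1)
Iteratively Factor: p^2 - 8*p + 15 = (p - 5)*(p - 3)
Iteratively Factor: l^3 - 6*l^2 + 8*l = (l - 2)*(l^2 - 4*l) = l*(l - 2)*(l - 4)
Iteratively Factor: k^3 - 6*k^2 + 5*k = (k - 1)*(k^2 - 5*k) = (k - 5)*(k - 1)*(k)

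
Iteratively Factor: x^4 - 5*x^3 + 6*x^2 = (x)*(x^3 - 5*x^2 + 6*x) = x^2*(x^2 - 5*x + 6) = x^2*(x - 3)*(x - 2)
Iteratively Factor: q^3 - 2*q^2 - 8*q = (q - 4)*(q^2 + 2*q) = (q - 4)*(q + 2)*(q)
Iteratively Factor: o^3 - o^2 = (o)*(o^2 - o) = o*(o - 1)*(o)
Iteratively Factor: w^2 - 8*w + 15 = (w - 5)*(w - 3)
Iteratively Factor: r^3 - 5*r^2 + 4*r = (r - 4)*(r^2 - r) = (r - 4)*(r - 1)*(r)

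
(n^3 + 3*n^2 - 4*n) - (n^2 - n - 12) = n^3 + 2*n^2 - 3*n + 12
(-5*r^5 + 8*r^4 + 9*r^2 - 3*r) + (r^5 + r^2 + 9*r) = -4*r^5 + 8*r^4 + 10*r^2 + 6*r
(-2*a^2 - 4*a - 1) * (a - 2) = -2*a^3 + 7*a + 2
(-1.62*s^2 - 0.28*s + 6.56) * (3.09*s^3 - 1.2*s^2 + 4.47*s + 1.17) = -5.0058*s^5 + 1.0788*s^4 + 13.365*s^3 - 11.019*s^2 + 28.9956*s + 7.6752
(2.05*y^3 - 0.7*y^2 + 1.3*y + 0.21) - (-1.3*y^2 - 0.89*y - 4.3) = 2.05*y^3 + 0.6*y^2 + 2.19*y + 4.51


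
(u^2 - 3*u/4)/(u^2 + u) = (u - 3/4)/(u + 1)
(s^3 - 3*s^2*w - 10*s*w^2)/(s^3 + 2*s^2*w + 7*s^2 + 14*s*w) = (s - 5*w)/(s + 7)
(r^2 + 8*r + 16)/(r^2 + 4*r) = (r + 4)/r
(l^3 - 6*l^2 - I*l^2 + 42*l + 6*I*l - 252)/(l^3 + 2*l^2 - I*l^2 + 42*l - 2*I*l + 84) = (l - 6)/(l + 2)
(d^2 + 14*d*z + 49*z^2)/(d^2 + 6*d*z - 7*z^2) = (-d - 7*z)/(-d + z)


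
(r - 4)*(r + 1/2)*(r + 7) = r^3 + 7*r^2/2 - 53*r/2 - 14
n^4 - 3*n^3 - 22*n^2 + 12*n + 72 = (n - 6)*(n - 2)*(n + 2)*(n + 3)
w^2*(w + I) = w^3 + I*w^2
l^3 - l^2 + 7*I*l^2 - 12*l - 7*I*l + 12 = (l - 1)*(l + 3*I)*(l + 4*I)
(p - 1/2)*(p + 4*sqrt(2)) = p^2 - p/2 + 4*sqrt(2)*p - 2*sqrt(2)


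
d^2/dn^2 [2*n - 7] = 0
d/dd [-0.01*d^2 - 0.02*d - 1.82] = -0.02*d - 0.02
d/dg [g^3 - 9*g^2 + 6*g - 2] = 3*g^2 - 18*g + 6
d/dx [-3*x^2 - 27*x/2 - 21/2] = -6*x - 27/2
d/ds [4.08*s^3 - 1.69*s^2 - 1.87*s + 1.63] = 12.24*s^2 - 3.38*s - 1.87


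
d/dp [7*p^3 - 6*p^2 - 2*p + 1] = 21*p^2 - 12*p - 2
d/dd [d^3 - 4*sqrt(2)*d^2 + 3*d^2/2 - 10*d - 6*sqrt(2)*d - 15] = 3*d^2 - 8*sqrt(2)*d + 3*d - 10 - 6*sqrt(2)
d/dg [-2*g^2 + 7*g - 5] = 7 - 4*g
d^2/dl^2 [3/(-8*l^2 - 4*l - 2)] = 12*(4*l^2 + 2*l - (4*l + 1)^2 + 1)/(4*l^2 + 2*l + 1)^3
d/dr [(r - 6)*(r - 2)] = 2*r - 8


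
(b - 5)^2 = b^2 - 10*b + 25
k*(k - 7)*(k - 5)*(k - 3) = k^4 - 15*k^3 + 71*k^2 - 105*k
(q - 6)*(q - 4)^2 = q^3 - 14*q^2 + 64*q - 96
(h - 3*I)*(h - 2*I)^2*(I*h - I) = I*h^4 + 7*h^3 - I*h^3 - 7*h^2 - 16*I*h^2 - 12*h + 16*I*h + 12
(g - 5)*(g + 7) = g^2 + 2*g - 35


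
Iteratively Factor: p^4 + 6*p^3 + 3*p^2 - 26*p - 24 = (p + 4)*(p^3 + 2*p^2 - 5*p - 6) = (p - 2)*(p + 4)*(p^2 + 4*p + 3) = (p - 2)*(p + 3)*(p + 4)*(p + 1)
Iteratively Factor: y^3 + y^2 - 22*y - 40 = (y - 5)*(y^2 + 6*y + 8) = (y - 5)*(y + 4)*(y + 2)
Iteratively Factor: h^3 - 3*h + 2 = (h - 1)*(h^2 + h - 2) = (h - 1)*(h + 2)*(h - 1)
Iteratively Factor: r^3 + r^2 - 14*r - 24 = (r + 3)*(r^2 - 2*r - 8) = (r + 2)*(r + 3)*(r - 4)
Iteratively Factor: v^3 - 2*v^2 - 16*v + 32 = (v - 2)*(v^2 - 16) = (v - 2)*(v + 4)*(v - 4)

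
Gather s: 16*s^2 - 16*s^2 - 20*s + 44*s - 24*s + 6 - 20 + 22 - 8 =0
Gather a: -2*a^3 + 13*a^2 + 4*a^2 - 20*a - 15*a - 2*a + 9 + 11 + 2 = -2*a^3 + 17*a^2 - 37*a + 22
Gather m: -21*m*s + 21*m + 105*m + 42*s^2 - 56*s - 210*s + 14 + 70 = m*(126 - 21*s) + 42*s^2 - 266*s + 84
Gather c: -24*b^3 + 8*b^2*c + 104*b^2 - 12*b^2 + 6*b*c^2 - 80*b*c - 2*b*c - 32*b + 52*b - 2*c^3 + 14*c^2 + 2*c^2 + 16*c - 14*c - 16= -24*b^3 + 92*b^2 + 20*b - 2*c^3 + c^2*(6*b + 16) + c*(8*b^2 - 82*b + 2) - 16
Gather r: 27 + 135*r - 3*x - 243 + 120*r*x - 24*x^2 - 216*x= r*(120*x + 135) - 24*x^2 - 219*x - 216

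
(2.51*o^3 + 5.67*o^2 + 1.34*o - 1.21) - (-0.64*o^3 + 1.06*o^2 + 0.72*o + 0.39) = 3.15*o^3 + 4.61*o^2 + 0.62*o - 1.6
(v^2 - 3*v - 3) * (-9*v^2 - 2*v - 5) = -9*v^4 + 25*v^3 + 28*v^2 + 21*v + 15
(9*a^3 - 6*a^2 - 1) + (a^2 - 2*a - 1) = 9*a^3 - 5*a^2 - 2*a - 2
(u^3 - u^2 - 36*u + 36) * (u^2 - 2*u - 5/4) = u^5 - 3*u^4 - 141*u^3/4 + 437*u^2/4 - 27*u - 45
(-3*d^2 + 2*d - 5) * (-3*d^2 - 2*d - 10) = 9*d^4 + 41*d^2 - 10*d + 50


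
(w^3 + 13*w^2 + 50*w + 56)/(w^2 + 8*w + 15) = (w^3 + 13*w^2 + 50*w + 56)/(w^2 + 8*w + 15)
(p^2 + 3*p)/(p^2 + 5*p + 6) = p/(p + 2)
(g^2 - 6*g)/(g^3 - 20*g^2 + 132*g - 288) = g/(g^2 - 14*g + 48)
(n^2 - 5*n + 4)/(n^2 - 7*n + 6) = (n - 4)/(n - 6)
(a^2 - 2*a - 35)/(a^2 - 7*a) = (a + 5)/a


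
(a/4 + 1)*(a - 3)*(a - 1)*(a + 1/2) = a^4/4 + a^3/8 - 13*a^2/4 + 11*a/8 + 3/2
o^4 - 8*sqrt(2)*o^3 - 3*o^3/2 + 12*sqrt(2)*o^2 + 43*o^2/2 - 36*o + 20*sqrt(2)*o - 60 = (o - 5/2)*(o + 1)*(o - 6*sqrt(2))*(o - 2*sqrt(2))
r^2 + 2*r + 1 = (r + 1)^2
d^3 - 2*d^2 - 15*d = d*(d - 5)*(d + 3)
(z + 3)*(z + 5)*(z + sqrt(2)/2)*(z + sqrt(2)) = z^4 + 3*sqrt(2)*z^3/2 + 8*z^3 + 16*z^2 + 12*sqrt(2)*z^2 + 8*z + 45*sqrt(2)*z/2 + 15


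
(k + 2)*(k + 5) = k^2 + 7*k + 10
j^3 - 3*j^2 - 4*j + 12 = (j - 3)*(j - 2)*(j + 2)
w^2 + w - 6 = (w - 2)*(w + 3)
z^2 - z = z*(z - 1)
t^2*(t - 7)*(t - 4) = t^4 - 11*t^3 + 28*t^2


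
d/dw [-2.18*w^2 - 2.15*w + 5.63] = -4.36*w - 2.15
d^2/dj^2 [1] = 0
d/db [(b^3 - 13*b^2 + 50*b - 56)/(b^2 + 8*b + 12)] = (b^4 + 16*b^3 - 118*b^2 - 200*b + 1048)/(b^4 + 16*b^3 + 88*b^2 + 192*b + 144)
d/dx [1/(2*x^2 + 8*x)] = (-x - 2)/(x^2*(x + 4)^2)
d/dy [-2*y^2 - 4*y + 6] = -4*y - 4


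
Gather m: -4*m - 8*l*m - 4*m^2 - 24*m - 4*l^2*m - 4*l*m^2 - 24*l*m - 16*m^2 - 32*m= m^2*(-4*l - 20) + m*(-4*l^2 - 32*l - 60)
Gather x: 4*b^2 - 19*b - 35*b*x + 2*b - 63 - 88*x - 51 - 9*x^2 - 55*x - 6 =4*b^2 - 17*b - 9*x^2 + x*(-35*b - 143) - 120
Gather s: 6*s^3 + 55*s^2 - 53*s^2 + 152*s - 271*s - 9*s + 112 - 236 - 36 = 6*s^3 + 2*s^2 - 128*s - 160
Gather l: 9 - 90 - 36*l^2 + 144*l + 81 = -36*l^2 + 144*l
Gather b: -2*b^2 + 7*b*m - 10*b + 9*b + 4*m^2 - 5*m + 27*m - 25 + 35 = -2*b^2 + b*(7*m - 1) + 4*m^2 + 22*m + 10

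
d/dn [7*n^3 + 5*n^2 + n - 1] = 21*n^2 + 10*n + 1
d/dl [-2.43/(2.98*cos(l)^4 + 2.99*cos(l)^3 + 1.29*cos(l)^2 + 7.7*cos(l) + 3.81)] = -(28.9656*cos(l)^3 + 21.7971*cos(l)^2 + 6.2694*cos(l) + 18.711)*sin(l)/(2.98*cos(l)^4 + 2.99*cos(l)^3 + 1.29*cos(l)^2 + 7.7*cos(l) + 3.81)^2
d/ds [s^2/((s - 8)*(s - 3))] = s*(48 - 11*s)/(s^4 - 22*s^3 + 169*s^2 - 528*s + 576)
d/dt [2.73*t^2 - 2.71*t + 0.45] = 5.46*t - 2.71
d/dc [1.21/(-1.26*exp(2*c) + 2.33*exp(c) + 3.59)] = (3.0492*exp(c) - 2.8193)*exp(c)/(-1.26*exp(2*c) + 2.33*exp(c) + 3.59)^2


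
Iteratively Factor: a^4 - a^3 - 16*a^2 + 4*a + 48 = (a - 4)*(a^3 + 3*a^2 - 4*a - 12) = (a - 4)*(a - 2)*(a^2 + 5*a + 6) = (a - 4)*(a - 2)*(a + 2)*(a + 3)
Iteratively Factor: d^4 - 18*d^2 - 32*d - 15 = (d - 5)*(d^3 + 5*d^2 + 7*d + 3) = (d - 5)*(d + 1)*(d^2 + 4*d + 3) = (d - 5)*(d + 1)*(d + 3)*(d + 1)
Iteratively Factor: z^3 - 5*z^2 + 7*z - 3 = (z - 1)*(z^2 - 4*z + 3) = (z - 1)^2*(z - 3)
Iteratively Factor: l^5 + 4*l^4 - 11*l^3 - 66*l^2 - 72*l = (l)*(l^4 + 4*l^3 - 11*l^2 - 66*l - 72) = l*(l - 4)*(l^3 + 8*l^2 + 21*l + 18) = l*(l - 4)*(l + 3)*(l^2 + 5*l + 6) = l*(l - 4)*(l + 3)^2*(l + 2)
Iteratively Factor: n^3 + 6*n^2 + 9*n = (n + 3)*(n^2 + 3*n) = n*(n + 3)*(n + 3)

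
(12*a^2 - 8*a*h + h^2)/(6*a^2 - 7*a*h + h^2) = (2*a - h)/(a - h)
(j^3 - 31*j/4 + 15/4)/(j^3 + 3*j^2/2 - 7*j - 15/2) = (j - 1/2)/(j + 1)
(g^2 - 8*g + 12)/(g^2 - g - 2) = (g - 6)/(g + 1)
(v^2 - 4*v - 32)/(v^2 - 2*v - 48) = (v + 4)/(v + 6)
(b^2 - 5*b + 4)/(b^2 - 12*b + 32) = (b - 1)/(b - 8)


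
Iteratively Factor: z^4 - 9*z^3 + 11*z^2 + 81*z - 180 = (z - 5)*(z^3 - 4*z^2 - 9*z + 36) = (z - 5)*(z + 3)*(z^2 - 7*z + 12) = (z - 5)*(z - 3)*(z + 3)*(z - 4)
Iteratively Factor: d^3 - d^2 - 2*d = (d - 2)*(d^2 + d) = (d - 2)*(d + 1)*(d)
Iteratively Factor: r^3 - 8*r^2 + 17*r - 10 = (r - 1)*(r^2 - 7*r + 10) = (r - 2)*(r - 1)*(r - 5)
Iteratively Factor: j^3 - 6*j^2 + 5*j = (j - 5)*(j^2 - j) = j*(j - 5)*(j - 1)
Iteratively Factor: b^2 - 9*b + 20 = (b - 5)*(b - 4)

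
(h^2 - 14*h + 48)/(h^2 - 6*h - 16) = (h - 6)/(h + 2)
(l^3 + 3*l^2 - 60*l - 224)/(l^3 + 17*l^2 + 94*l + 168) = (l - 8)/(l + 6)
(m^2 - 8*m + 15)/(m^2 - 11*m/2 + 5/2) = 2*(m - 3)/(2*m - 1)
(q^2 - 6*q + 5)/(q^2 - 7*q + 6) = (q - 5)/(q - 6)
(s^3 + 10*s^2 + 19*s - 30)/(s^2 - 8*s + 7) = (s^2 + 11*s + 30)/(s - 7)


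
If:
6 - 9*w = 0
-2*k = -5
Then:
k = 5/2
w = 2/3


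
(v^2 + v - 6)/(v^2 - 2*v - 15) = (v - 2)/(v - 5)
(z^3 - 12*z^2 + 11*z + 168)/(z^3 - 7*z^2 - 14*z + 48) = (z - 7)/(z - 2)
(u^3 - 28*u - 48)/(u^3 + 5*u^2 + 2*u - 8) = (u - 6)/(u - 1)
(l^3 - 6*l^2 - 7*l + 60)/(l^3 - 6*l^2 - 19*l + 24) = (l^2 - 9*l + 20)/(l^2 - 9*l + 8)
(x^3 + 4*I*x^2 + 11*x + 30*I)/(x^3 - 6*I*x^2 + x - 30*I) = (x + 5*I)/(x - 5*I)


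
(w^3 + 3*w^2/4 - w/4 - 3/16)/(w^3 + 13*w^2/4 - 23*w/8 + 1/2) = (8*w^2 + 10*w + 3)/(2*(4*w^2 + 15*w - 4))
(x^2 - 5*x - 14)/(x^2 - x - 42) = (x + 2)/(x + 6)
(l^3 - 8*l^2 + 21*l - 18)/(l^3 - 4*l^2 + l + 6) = (l - 3)/(l + 1)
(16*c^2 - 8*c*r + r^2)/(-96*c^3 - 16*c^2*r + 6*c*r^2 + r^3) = (-4*c + r)/(24*c^2 + 10*c*r + r^2)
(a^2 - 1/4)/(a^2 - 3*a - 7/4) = (2*a - 1)/(2*a - 7)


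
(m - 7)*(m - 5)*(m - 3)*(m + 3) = m^4 - 12*m^3 + 26*m^2 + 108*m - 315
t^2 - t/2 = t*(t - 1/2)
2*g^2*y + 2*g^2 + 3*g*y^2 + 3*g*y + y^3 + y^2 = (g + y)*(2*g + y)*(y + 1)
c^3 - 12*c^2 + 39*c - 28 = (c - 7)*(c - 4)*(c - 1)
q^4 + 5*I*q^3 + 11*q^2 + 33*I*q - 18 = (q - 3*I)*(q + I)^2*(q + 6*I)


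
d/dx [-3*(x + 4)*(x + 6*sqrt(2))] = -6*x - 18*sqrt(2) - 12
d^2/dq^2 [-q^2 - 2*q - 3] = -2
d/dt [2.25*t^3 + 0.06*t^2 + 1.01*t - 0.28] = 6.75*t^2 + 0.12*t + 1.01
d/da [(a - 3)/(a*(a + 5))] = (-a^2 + 6*a + 15)/(a^2*(a^2 + 10*a + 25))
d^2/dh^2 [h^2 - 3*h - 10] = 2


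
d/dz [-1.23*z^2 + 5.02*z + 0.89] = 5.02 - 2.46*z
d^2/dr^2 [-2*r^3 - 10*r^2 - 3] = -12*r - 20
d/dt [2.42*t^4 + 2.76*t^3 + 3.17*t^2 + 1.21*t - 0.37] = 9.68*t^3 + 8.28*t^2 + 6.34*t + 1.21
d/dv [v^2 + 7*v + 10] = 2*v + 7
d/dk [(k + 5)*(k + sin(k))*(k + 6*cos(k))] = -(k + 5)*(k + sin(k))*(6*sin(k) - 1) + (k + 5)*(k + 6*cos(k))*(cos(k) + 1) + (k + sin(k))*(k + 6*cos(k))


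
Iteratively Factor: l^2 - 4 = (l - 2)*(l + 2)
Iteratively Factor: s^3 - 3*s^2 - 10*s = (s - 5)*(s^2 + 2*s) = s*(s - 5)*(s + 2)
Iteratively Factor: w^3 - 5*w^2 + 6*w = (w)*(w^2 - 5*w + 6) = w*(w - 2)*(w - 3)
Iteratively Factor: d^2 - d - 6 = (d - 3)*(d + 2)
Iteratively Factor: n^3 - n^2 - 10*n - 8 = (n + 2)*(n^2 - 3*n - 4) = (n - 4)*(n + 2)*(n + 1)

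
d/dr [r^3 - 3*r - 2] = 3*r^2 - 3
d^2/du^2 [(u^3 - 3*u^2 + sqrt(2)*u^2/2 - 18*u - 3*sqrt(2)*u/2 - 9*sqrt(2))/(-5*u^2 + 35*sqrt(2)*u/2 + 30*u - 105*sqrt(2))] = 32*(-7 - 3*sqrt(2))/(5*(4*u^3 - 42*sqrt(2)*u^2 + 294*u - 343*sqrt(2)))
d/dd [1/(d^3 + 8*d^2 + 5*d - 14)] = (-3*d^2 - 16*d - 5)/(d^3 + 8*d^2 + 5*d - 14)^2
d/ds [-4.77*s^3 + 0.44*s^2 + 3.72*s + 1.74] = -14.31*s^2 + 0.88*s + 3.72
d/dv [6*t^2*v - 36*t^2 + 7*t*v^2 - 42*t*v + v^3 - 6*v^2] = 6*t^2 + 14*t*v - 42*t + 3*v^2 - 12*v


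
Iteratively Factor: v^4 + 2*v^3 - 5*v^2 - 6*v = (v)*(v^3 + 2*v^2 - 5*v - 6) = v*(v + 3)*(v^2 - v - 2) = v*(v - 2)*(v + 3)*(v + 1)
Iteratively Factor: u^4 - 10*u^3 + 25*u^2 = (u)*(u^3 - 10*u^2 + 25*u) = u*(u - 5)*(u^2 - 5*u) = u^2*(u - 5)*(u - 5)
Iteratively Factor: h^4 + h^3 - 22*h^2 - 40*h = (h - 5)*(h^3 + 6*h^2 + 8*h) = h*(h - 5)*(h^2 + 6*h + 8) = h*(h - 5)*(h + 4)*(h + 2)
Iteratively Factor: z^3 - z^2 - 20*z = (z - 5)*(z^2 + 4*z) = z*(z - 5)*(z + 4)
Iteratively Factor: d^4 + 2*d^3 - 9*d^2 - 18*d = (d + 2)*(d^3 - 9*d) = d*(d + 2)*(d^2 - 9) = d*(d + 2)*(d + 3)*(d - 3)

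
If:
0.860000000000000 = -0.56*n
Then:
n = -1.54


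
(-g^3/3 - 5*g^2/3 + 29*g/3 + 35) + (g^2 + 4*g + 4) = -g^3/3 - 2*g^2/3 + 41*g/3 + 39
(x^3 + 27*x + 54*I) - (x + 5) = x^3 + 26*x - 5 + 54*I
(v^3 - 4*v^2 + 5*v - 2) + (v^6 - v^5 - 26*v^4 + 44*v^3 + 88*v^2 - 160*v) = v^6 - v^5 - 26*v^4 + 45*v^3 + 84*v^2 - 155*v - 2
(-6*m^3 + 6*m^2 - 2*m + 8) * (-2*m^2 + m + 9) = 12*m^5 - 18*m^4 - 44*m^3 + 36*m^2 - 10*m + 72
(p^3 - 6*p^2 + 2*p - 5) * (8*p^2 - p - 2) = 8*p^5 - 49*p^4 + 20*p^3 - 30*p^2 + p + 10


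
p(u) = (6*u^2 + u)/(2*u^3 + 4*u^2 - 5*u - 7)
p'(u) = (12*u + 1)/(2*u^3 + 4*u^2 - 5*u - 7) + (6*u^2 + u)*(-6*u^2 - 8*u + 5)/(2*u^3 + 4*u^2 - 5*u - 7)^2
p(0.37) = -0.15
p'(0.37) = -0.64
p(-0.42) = -0.15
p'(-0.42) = 1.18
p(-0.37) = -0.10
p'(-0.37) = 0.88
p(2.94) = 0.86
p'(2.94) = -0.38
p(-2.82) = -7.56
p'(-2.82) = -20.10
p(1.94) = 1.89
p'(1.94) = -2.96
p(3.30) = 0.75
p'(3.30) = -0.26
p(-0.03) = 0.00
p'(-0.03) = -0.10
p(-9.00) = -0.44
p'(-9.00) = -0.06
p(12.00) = 0.22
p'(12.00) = -0.02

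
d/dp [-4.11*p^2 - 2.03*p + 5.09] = -8.22*p - 2.03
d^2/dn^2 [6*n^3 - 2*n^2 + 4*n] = 36*n - 4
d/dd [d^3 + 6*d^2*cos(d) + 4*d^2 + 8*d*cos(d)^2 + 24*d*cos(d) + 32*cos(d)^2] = -6*d^2*sin(d) + 3*d^2 - 24*d*sin(d) - 8*d*sin(2*d) + 12*d*cos(d) + 8*d - 32*sin(2*d) + 8*cos(d)^2 + 24*cos(d)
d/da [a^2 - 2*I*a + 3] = 2*a - 2*I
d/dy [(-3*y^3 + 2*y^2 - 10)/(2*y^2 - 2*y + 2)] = (y*(4 - 9*y)*(y^2 - y + 1) + (2*y - 1)*(3*y^3 - 2*y^2 + 10))/(2*(y^2 - y + 1)^2)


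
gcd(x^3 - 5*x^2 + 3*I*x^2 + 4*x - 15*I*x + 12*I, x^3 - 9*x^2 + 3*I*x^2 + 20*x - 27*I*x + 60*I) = x^2 + x*(-4 + 3*I) - 12*I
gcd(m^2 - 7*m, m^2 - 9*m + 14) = m - 7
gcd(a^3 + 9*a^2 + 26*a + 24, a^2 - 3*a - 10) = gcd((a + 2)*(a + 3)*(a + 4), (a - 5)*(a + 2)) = a + 2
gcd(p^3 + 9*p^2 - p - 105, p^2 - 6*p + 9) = p - 3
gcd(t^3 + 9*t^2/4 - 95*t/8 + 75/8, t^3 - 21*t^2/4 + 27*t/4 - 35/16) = t - 5/4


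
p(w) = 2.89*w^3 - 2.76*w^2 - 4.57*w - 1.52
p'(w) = 8.67*w^2 - 5.52*w - 4.57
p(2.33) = 9.40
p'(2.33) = 29.64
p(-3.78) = -179.77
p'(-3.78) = 140.18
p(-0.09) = -1.13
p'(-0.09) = -4.00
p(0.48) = -4.03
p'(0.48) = -5.22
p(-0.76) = -0.91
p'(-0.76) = 4.63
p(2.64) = 20.35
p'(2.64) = 41.28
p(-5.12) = -438.36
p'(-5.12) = 250.97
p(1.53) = -4.62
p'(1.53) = 7.28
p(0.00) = -1.52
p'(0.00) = -4.57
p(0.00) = -1.52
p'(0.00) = -4.57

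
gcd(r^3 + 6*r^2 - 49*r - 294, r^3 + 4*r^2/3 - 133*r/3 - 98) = r^2 - r - 42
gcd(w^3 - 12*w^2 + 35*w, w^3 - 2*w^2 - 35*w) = w^2 - 7*w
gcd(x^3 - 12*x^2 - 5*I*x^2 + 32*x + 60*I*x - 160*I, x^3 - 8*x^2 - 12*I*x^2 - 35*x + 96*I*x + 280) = x^2 + x*(-8 - 5*I) + 40*I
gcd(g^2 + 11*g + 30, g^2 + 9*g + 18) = g + 6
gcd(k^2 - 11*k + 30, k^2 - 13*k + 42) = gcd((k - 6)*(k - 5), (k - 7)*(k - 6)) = k - 6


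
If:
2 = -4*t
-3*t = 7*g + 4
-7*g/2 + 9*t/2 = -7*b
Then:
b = 1/7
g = -5/14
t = -1/2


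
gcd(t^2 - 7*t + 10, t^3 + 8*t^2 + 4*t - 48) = t - 2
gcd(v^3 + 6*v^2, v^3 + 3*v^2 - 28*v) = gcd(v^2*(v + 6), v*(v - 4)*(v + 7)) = v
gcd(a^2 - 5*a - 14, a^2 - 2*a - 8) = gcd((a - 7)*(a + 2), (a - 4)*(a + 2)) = a + 2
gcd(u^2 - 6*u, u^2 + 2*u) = u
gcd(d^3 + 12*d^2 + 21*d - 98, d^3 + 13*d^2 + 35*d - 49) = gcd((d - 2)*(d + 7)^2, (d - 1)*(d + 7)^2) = d^2 + 14*d + 49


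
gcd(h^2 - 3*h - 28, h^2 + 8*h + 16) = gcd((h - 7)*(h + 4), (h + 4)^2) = h + 4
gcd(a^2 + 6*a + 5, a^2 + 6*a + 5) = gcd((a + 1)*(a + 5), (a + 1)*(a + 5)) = a^2 + 6*a + 5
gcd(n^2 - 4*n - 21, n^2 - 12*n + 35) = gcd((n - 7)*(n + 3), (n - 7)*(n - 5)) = n - 7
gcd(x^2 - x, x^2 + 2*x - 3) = x - 1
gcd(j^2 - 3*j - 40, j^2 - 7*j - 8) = j - 8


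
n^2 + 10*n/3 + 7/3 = (n + 1)*(n + 7/3)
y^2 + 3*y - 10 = (y - 2)*(y + 5)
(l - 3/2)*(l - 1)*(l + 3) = l^3 + l^2/2 - 6*l + 9/2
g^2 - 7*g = g*(g - 7)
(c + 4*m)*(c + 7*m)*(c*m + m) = c^3*m + 11*c^2*m^2 + c^2*m + 28*c*m^3 + 11*c*m^2 + 28*m^3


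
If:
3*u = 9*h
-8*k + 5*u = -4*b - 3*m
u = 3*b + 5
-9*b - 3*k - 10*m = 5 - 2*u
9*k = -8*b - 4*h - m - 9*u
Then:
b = -20845/15057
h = 4250/15057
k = 2440/15057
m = 1450/1673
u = 4250/5019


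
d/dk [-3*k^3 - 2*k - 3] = -9*k^2 - 2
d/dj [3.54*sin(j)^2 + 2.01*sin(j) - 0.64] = (7.08*sin(j) + 2.01)*cos(j)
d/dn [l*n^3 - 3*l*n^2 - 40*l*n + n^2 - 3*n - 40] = 3*l*n^2 - 6*l*n - 40*l + 2*n - 3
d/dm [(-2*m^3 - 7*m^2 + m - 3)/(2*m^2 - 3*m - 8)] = (-4*m^4 + 12*m^3 + 67*m^2 + 124*m - 17)/(4*m^4 - 12*m^3 - 23*m^2 + 48*m + 64)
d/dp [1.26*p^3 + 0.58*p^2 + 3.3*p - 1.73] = 3.78*p^2 + 1.16*p + 3.3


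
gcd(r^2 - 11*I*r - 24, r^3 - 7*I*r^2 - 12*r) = r - 3*I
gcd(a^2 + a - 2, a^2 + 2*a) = a + 2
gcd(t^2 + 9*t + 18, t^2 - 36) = t + 6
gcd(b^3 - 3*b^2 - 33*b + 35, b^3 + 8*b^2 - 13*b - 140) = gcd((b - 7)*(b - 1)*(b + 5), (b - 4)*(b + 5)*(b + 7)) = b + 5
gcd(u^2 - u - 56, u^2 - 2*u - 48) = u - 8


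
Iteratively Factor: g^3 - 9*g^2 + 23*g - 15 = (g - 5)*(g^2 - 4*g + 3) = (g - 5)*(g - 1)*(g - 3)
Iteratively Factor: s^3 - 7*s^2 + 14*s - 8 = (s - 4)*(s^2 - 3*s + 2) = (s - 4)*(s - 2)*(s - 1)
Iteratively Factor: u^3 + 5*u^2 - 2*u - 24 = (u - 2)*(u^2 + 7*u + 12) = (u - 2)*(u + 3)*(u + 4)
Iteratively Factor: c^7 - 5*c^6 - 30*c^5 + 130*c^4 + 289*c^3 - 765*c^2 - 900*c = (c + 3)*(c^6 - 8*c^5 - 6*c^4 + 148*c^3 - 155*c^2 - 300*c) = (c - 5)*(c + 3)*(c^5 - 3*c^4 - 21*c^3 + 43*c^2 + 60*c) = (c - 5)*(c + 3)*(c + 4)*(c^4 - 7*c^3 + 7*c^2 + 15*c) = c*(c - 5)*(c + 3)*(c + 4)*(c^3 - 7*c^2 + 7*c + 15) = c*(c - 5)*(c + 1)*(c + 3)*(c + 4)*(c^2 - 8*c + 15) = c*(c - 5)*(c - 3)*(c + 1)*(c + 3)*(c + 4)*(c - 5)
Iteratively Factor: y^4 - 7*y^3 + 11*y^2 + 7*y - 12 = (y + 1)*(y^3 - 8*y^2 + 19*y - 12) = (y - 3)*(y + 1)*(y^2 - 5*y + 4) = (y - 3)*(y - 1)*(y + 1)*(y - 4)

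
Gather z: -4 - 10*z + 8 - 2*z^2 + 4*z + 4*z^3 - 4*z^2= 4*z^3 - 6*z^2 - 6*z + 4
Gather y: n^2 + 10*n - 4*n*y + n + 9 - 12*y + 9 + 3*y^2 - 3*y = n^2 + 11*n + 3*y^2 + y*(-4*n - 15) + 18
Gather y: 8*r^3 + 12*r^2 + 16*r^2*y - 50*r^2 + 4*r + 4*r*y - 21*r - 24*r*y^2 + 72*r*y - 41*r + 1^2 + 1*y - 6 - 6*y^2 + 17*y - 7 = 8*r^3 - 38*r^2 - 58*r + y^2*(-24*r - 6) + y*(16*r^2 + 76*r + 18) - 12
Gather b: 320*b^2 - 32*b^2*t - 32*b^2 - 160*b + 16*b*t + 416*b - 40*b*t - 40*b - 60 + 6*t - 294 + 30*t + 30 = b^2*(288 - 32*t) + b*(216 - 24*t) + 36*t - 324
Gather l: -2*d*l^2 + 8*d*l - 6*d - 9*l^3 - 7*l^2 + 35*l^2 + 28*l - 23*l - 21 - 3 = -6*d - 9*l^3 + l^2*(28 - 2*d) + l*(8*d + 5) - 24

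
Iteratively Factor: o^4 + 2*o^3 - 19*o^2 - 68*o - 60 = (o + 3)*(o^3 - o^2 - 16*o - 20) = (o + 2)*(o + 3)*(o^2 - 3*o - 10) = (o - 5)*(o + 2)*(o + 3)*(o + 2)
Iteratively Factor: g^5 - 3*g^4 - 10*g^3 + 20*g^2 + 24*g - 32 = (g + 2)*(g^4 - 5*g^3 + 20*g - 16) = (g - 2)*(g + 2)*(g^3 - 3*g^2 - 6*g + 8) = (g - 4)*(g - 2)*(g + 2)*(g^2 + g - 2) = (g - 4)*(g - 2)*(g + 2)^2*(g - 1)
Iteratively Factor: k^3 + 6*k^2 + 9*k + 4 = (k + 1)*(k^2 + 5*k + 4) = (k + 1)^2*(k + 4)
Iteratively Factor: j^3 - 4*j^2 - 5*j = (j)*(j^2 - 4*j - 5) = j*(j - 5)*(j + 1)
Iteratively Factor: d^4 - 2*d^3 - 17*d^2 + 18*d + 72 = (d - 4)*(d^3 + 2*d^2 - 9*d - 18) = (d - 4)*(d + 2)*(d^2 - 9) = (d - 4)*(d + 2)*(d + 3)*(d - 3)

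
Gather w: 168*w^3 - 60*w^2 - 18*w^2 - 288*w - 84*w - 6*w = 168*w^3 - 78*w^2 - 378*w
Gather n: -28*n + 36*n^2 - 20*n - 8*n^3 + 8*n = -8*n^3 + 36*n^2 - 40*n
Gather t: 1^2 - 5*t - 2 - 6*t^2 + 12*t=-6*t^2 + 7*t - 1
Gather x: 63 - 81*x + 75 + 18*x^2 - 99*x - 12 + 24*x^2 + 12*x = 42*x^2 - 168*x + 126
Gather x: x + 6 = x + 6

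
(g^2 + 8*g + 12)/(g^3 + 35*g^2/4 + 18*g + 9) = 4/(4*g + 3)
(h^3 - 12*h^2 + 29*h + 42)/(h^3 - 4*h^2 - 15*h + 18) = (h^2 - 6*h - 7)/(h^2 + 2*h - 3)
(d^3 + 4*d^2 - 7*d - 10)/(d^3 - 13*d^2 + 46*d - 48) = (d^2 + 6*d + 5)/(d^2 - 11*d + 24)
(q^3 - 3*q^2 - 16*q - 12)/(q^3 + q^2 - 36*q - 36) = (q + 2)/(q + 6)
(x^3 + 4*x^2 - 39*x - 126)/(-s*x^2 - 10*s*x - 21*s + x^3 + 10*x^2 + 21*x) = (x - 6)/(-s + x)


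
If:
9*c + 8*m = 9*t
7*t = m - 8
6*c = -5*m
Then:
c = -120/11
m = 144/11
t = 8/11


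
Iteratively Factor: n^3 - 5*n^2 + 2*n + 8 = (n + 1)*(n^2 - 6*n + 8) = (n - 4)*(n + 1)*(n - 2)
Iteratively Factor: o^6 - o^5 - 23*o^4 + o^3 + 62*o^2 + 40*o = (o + 4)*(o^5 - 5*o^4 - 3*o^3 + 13*o^2 + 10*o) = (o - 2)*(o + 4)*(o^4 - 3*o^3 - 9*o^2 - 5*o) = o*(o - 2)*(o + 4)*(o^3 - 3*o^2 - 9*o - 5) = o*(o - 2)*(o + 1)*(o + 4)*(o^2 - 4*o - 5) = o*(o - 5)*(o - 2)*(o + 1)*(o + 4)*(o + 1)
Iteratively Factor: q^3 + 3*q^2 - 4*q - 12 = (q + 3)*(q^2 - 4) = (q - 2)*(q + 3)*(q + 2)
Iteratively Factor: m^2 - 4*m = (m)*(m - 4)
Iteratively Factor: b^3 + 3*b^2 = (b)*(b^2 + 3*b) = b^2*(b + 3)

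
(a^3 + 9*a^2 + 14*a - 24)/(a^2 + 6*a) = a + 3 - 4/a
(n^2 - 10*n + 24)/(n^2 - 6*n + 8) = (n - 6)/(n - 2)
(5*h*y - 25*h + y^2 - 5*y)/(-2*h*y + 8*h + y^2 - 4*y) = (-5*h*y + 25*h - y^2 + 5*y)/(2*h*y - 8*h - y^2 + 4*y)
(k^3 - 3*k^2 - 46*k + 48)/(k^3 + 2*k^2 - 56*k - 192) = (k - 1)/(k + 4)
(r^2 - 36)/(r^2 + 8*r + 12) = (r - 6)/(r + 2)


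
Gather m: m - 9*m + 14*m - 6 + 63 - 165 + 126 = 6*m + 18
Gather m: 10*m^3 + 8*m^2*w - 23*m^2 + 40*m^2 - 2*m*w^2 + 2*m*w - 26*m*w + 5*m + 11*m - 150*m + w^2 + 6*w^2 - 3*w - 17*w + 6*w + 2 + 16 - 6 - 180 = 10*m^3 + m^2*(8*w + 17) + m*(-2*w^2 - 24*w - 134) + 7*w^2 - 14*w - 168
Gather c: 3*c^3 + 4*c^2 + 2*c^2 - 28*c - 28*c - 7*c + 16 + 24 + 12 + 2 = 3*c^3 + 6*c^2 - 63*c + 54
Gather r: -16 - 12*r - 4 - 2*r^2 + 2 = -2*r^2 - 12*r - 18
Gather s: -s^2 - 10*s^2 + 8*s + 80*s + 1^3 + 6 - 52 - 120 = -11*s^2 + 88*s - 165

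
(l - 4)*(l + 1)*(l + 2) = l^3 - l^2 - 10*l - 8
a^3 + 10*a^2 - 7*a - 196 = (a - 4)*(a + 7)^2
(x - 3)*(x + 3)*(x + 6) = x^3 + 6*x^2 - 9*x - 54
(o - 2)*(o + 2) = o^2 - 4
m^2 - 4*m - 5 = (m - 5)*(m + 1)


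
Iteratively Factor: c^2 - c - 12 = (c - 4)*(c + 3)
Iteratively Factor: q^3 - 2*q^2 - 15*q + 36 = (q + 4)*(q^2 - 6*q + 9) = (q - 3)*(q + 4)*(q - 3)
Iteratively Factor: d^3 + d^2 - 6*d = (d)*(d^2 + d - 6) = d*(d - 2)*(d + 3)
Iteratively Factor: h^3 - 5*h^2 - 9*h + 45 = (h - 5)*(h^2 - 9) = (h - 5)*(h + 3)*(h - 3)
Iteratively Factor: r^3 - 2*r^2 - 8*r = (r + 2)*(r^2 - 4*r) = r*(r + 2)*(r - 4)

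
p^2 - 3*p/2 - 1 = (p - 2)*(p + 1/2)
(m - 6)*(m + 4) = m^2 - 2*m - 24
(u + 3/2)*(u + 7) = u^2 + 17*u/2 + 21/2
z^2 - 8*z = z*(z - 8)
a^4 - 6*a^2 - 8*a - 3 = (a - 3)*(a + 1)^3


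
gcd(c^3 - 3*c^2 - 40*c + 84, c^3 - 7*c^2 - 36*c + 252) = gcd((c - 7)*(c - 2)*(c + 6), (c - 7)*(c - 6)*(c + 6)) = c^2 - c - 42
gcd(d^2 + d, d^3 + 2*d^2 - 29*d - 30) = d + 1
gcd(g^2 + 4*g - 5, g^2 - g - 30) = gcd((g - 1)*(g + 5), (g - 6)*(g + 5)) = g + 5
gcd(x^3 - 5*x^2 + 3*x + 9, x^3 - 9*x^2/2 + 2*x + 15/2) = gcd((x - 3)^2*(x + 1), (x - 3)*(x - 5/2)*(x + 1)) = x^2 - 2*x - 3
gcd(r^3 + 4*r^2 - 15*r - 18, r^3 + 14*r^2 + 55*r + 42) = r^2 + 7*r + 6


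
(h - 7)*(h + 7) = h^2 - 49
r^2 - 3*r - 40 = (r - 8)*(r + 5)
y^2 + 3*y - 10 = (y - 2)*(y + 5)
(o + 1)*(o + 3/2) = o^2 + 5*o/2 + 3/2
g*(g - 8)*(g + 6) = g^3 - 2*g^2 - 48*g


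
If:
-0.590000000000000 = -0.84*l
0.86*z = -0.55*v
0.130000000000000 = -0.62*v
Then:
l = 0.70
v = -0.21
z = 0.13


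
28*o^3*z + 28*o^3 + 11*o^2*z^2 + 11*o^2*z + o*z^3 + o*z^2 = (4*o + z)*(7*o + z)*(o*z + o)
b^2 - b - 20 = (b - 5)*(b + 4)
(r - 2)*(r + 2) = r^2 - 4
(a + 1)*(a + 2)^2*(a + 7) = a^4 + 12*a^3 + 43*a^2 + 60*a + 28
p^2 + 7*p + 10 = (p + 2)*(p + 5)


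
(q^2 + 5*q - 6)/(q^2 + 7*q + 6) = (q - 1)/(q + 1)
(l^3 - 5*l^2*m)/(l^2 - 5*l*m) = l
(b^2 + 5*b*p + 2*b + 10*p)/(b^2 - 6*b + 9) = (b^2 + 5*b*p + 2*b + 10*p)/(b^2 - 6*b + 9)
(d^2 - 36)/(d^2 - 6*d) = (d + 6)/d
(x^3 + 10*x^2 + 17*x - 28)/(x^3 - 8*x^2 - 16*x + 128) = (x^2 + 6*x - 7)/(x^2 - 12*x + 32)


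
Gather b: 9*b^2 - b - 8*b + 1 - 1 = 9*b^2 - 9*b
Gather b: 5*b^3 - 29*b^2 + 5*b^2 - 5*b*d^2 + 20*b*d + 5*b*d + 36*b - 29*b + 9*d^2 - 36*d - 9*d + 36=5*b^3 - 24*b^2 + b*(-5*d^2 + 25*d + 7) + 9*d^2 - 45*d + 36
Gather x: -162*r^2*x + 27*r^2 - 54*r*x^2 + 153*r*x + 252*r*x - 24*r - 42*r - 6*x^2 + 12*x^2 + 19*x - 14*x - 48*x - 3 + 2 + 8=27*r^2 - 66*r + x^2*(6 - 54*r) + x*(-162*r^2 + 405*r - 43) + 7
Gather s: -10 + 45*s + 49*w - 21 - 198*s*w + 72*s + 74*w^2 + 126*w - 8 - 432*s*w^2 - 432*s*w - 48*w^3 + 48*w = s*(-432*w^2 - 630*w + 117) - 48*w^3 + 74*w^2 + 223*w - 39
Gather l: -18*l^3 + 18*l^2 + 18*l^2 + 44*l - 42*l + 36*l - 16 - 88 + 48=-18*l^3 + 36*l^2 + 38*l - 56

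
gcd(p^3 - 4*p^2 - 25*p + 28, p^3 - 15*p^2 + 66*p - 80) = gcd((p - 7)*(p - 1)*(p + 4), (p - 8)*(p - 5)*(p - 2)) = 1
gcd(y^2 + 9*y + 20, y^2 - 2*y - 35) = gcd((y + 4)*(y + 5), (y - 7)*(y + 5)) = y + 5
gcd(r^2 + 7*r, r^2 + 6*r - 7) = r + 7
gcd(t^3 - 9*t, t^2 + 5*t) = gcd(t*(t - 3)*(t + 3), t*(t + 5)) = t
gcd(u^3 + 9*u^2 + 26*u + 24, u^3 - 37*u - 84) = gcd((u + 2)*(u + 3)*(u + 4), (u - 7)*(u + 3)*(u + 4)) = u^2 + 7*u + 12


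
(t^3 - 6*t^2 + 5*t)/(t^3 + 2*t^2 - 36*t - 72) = t*(t^2 - 6*t + 5)/(t^3 + 2*t^2 - 36*t - 72)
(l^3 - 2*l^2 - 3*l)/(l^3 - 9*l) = (l + 1)/(l + 3)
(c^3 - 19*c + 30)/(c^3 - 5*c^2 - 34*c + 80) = (c - 3)/(c - 8)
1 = 1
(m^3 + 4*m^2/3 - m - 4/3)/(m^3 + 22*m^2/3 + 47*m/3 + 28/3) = (3*m^2 + m - 4)/(3*m^2 + 19*m + 28)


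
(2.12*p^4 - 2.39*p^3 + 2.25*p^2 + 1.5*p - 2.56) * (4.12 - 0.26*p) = -0.5512*p^5 + 9.3558*p^4 - 10.4318*p^3 + 8.88*p^2 + 6.8456*p - 10.5472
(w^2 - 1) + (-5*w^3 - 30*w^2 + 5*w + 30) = -5*w^3 - 29*w^2 + 5*w + 29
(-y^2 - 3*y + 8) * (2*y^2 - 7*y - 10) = -2*y^4 + y^3 + 47*y^2 - 26*y - 80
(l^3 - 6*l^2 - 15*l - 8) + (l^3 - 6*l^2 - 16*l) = 2*l^3 - 12*l^2 - 31*l - 8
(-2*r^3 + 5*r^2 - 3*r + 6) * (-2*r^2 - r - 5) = 4*r^5 - 8*r^4 + 11*r^3 - 34*r^2 + 9*r - 30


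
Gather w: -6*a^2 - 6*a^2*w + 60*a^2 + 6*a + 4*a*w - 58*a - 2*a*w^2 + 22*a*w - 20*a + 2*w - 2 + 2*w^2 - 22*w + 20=54*a^2 - 72*a + w^2*(2 - 2*a) + w*(-6*a^2 + 26*a - 20) + 18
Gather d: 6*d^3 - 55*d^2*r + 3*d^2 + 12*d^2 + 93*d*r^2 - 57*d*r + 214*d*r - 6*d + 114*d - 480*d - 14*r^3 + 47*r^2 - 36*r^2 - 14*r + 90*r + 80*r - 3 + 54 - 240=6*d^3 + d^2*(15 - 55*r) + d*(93*r^2 + 157*r - 372) - 14*r^3 + 11*r^2 + 156*r - 189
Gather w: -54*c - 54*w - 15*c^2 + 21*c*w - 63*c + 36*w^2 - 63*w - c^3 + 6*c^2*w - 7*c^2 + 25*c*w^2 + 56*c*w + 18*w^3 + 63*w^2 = -c^3 - 22*c^2 - 117*c + 18*w^3 + w^2*(25*c + 99) + w*(6*c^2 + 77*c - 117)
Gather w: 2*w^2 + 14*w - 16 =2*w^2 + 14*w - 16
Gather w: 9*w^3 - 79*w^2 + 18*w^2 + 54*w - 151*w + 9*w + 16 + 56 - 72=9*w^3 - 61*w^2 - 88*w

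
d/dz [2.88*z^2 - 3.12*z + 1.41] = 5.76*z - 3.12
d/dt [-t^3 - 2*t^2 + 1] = t*(-3*t - 4)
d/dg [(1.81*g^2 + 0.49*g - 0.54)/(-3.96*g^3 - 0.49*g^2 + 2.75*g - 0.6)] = (7.1676*g^4 + 3.8808*g^3 - 1.1976*g^2 - 2.7012*g + 1.191)/(15.6816*g^6 + 3.8808*g^5 - 21.5399*g^4 + 2.057*g^3 + 8.1505*g^2 - 3.3*g + 0.36)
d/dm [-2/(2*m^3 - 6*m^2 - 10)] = 3*m*(m - 2)/(-m^3 + 3*m^2 + 5)^2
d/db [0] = 0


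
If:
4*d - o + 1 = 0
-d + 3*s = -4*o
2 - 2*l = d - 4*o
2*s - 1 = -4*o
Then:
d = -1/18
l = 31/12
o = 7/9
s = -19/18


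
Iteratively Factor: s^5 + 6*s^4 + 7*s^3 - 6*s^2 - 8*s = (s + 4)*(s^4 + 2*s^3 - s^2 - 2*s) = (s + 2)*(s + 4)*(s^3 - s) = (s - 1)*(s + 2)*(s + 4)*(s^2 + s) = s*(s - 1)*(s + 2)*(s + 4)*(s + 1)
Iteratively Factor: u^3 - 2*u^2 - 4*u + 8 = (u - 2)*(u^2 - 4) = (u - 2)^2*(u + 2)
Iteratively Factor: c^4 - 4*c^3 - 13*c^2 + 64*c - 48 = (c - 3)*(c^3 - c^2 - 16*c + 16) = (c - 3)*(c + 4)*(c^2 - 5*c + 4) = (c - 3)*(c - 1)*(c + 4)*(c - 4)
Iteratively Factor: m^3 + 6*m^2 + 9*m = (m)*(m^2 + 6*m + 9) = m*(m + 3)*(m + 3)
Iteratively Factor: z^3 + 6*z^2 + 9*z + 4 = (z + 1)*(z^2 + 5*z + 4) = (z + 1)^2*(z + 4)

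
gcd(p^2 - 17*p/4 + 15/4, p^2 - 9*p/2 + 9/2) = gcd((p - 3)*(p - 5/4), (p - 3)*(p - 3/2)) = p - 3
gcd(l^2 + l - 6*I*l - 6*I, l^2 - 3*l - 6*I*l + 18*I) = l - 6*I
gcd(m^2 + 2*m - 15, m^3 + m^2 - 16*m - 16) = 1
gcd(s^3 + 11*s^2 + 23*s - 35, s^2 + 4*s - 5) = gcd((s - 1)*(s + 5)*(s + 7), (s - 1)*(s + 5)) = s^2 + 4*s - 5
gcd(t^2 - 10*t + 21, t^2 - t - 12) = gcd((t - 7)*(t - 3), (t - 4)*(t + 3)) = 1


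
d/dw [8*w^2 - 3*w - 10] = 16*w - 3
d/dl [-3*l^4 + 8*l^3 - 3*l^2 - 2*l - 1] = -12*l^3 + 24*l^2 - 6*l - 2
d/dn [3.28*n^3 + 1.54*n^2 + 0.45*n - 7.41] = 9.84*n^2 + 3.08*n + 0.45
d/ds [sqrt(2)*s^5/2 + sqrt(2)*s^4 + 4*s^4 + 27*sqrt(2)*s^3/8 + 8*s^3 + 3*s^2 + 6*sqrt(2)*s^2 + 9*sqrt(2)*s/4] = 5*sqrt(2)*s^4/2 + 4*sqrt(2)*s^3 + 16*s^3 + 81*sqrt(2)*s^2/8 + 24*s^2 + 6*s + 12*sqrt(2)*s + 9*sqrt(2)/4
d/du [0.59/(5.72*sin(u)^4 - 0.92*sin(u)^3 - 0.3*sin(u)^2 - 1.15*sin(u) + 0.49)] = (-13.4992*sin(u)^3 + 1.6284*sin(u)^2 + 0.354*sin(u) + 0.6785)*cos(u)/(-5.72*sin(u)^4 + 0.92*sin(u)^3 + 0.3*sin(u)^2 + 1.15*sin(u) - 0.49)^2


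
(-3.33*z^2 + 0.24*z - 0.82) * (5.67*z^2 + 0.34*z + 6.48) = -18.8811*z^4 + 0.2286*z^3 - 26.1462*z^2 + 1.2764*z - 5.3136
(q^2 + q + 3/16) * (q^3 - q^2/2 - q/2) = q^5 + q^4/2 - 13*q^3/16 - 19*q^2/32 - 3*q/32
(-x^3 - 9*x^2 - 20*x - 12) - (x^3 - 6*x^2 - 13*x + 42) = -2*x^3 - 3*x^2 - 7*x - 54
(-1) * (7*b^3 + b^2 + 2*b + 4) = -7*b^3 - b^2 - 2*b - 4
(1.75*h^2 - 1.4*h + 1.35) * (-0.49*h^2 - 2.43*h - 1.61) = -0.8575*h^4 - 3.5665*h^3 - 0.077*h^2 - 1.0265*h - 2.1735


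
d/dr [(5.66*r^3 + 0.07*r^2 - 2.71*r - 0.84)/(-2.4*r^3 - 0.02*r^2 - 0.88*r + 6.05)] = (-7.105427357601e-15*r^5 + 0.0548000000000001*r^4 - 22.9696*r^3 + 96.5652*r^2 + 0.8134*r - 17.1347)/(5.76*r^6 + 0.096*r^5 + 4.2244*r^4 - 29.0048*r^3 + 0.5324*r^2 - 10.648*r + 36.6025)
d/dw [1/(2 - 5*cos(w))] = -5*sin(w)/(5*cos(w) - 2)^2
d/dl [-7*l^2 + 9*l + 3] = 9 - 14*l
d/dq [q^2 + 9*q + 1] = 2*q + 9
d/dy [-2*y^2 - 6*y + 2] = -4*y - 6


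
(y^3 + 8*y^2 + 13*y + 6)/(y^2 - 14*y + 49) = (y^3 + 8*y^2 + 13*y + 6)/(y^2 - 14*y + 49)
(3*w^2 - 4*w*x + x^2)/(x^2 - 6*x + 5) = (3*w^2 - 4*w*x + x^2)/(x^2 - 6*x + 5)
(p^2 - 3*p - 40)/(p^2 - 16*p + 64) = (p + 5)/(p - 8)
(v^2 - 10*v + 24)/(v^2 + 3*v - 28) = (v - 6)/(v + 7)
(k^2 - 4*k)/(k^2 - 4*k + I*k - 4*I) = k/(k + I)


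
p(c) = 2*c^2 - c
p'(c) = 4*c - 1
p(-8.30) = 146.08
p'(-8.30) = -34.20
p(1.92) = 5.45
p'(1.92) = 6.68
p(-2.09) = 10.83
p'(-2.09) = -9.36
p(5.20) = 48.88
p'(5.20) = 19.80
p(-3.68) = 30.76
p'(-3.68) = -15.72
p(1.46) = 2.80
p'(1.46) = 4.84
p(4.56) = 37.03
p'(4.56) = 17.24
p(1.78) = 4.56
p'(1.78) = 6.12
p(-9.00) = 171.00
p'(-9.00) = -37.00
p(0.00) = 0.00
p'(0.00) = -1.00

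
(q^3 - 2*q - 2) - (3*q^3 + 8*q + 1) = -2*q^3 - 10*q - 3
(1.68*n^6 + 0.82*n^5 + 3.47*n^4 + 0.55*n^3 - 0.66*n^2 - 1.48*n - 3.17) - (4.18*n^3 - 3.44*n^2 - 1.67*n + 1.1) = 1.68*n^6 + 0.82*n^5 + 3.47*n^4 - 3.63*n^3 + 2.78*n^2 + 0.19*n - 4.27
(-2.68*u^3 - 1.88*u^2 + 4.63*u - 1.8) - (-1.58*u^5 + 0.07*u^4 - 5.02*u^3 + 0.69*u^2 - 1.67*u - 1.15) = 1.58*u^5 - 0.07*u^4 + 2.34*u^3 - 2.57*u^2 + 6.3*u - 0.65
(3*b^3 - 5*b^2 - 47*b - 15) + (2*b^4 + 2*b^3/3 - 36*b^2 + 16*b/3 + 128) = 2*b^4 + 11*b^3/3 - 41*b^2 - 125*b/3 + 113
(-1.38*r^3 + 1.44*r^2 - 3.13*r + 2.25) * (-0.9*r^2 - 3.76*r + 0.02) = 1.242*r^5 + 3.8928*r^4 - 2.625*r^3 + 9.7726*r^2 - 8.5226*r + 0.045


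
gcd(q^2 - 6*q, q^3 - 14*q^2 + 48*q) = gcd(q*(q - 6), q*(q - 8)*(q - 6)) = q^2 - 6*q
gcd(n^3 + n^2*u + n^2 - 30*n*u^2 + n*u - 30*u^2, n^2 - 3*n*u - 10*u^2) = -n + 5*u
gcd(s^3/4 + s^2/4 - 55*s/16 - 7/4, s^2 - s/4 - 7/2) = 1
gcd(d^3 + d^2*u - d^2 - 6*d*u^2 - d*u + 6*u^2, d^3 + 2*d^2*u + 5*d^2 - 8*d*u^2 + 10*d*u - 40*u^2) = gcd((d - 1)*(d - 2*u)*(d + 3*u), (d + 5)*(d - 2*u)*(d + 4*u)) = -d + 2*u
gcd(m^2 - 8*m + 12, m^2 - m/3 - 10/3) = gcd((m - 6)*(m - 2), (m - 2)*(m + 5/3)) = m - 2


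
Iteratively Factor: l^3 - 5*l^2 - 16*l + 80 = (l - 4)*(l^2 - l - 20) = (l - 5)*(l - 4)*(l + 4)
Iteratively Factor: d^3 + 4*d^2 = (d)*(d^2 + 4*d) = d^2*(d + 4)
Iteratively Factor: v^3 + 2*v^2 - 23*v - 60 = (v + 4)*(v^2 - 2*v - 15) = (v + 3)*(v + 4)*(v - 5)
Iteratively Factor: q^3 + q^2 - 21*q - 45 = (q + 3)*(q^2 - 2*q - 15) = (q - 5)*(q + 3)*(q + 3)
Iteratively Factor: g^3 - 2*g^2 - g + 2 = (g + 1)*(g^2 - 3*g + 2) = (g - 2)*(g + 1)*(g - 1)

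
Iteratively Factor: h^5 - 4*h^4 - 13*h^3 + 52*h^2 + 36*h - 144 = (h + 3)*(h^4 - 7*h^3 + 8*h^2 + 28*h - 48) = (h + 2)*(h + 3)*(h^3 - 9*h^2 + 26*h - 24) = (h - 2)*(h + 2)*(h + 3)*(h^2 - 7*h + 12) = (h - 3)*(h - 2)*(h + 2)*(h + 3)*(h - 4)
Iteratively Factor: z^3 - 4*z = (z + 2)*(z^2 - 2*z) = z*(z + 2)*(z - 2)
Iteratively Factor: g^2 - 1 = (g - 1)*(g + 1)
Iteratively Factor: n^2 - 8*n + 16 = (n - 4)*(n - 4)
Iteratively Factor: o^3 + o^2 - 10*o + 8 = (o - 1)*(o^2 + 2*o - 8) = (o - 1)*(o + 4)*(o - 2)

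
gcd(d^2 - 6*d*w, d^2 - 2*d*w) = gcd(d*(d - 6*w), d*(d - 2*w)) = d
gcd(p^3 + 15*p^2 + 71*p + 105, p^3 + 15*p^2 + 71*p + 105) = p^3 + 15*p^2 + 71*p + 105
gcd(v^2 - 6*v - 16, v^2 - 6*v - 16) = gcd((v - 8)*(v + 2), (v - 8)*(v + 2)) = v^2 - 6*v - 16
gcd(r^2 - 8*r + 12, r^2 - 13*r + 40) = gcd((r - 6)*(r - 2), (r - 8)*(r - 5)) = 1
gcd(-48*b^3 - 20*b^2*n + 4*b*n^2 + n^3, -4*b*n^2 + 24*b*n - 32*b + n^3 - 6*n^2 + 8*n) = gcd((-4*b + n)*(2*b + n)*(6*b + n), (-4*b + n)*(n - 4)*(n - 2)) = 4*b - n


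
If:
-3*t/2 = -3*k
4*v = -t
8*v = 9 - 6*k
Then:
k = 9/2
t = 9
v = -9/4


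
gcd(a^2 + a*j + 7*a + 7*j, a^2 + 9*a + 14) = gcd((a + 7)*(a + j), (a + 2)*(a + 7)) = a + 7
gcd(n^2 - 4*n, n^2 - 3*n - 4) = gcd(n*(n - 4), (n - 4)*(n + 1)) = n - 4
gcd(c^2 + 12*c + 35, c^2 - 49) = c + 7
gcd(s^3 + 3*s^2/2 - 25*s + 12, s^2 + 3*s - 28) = s - 4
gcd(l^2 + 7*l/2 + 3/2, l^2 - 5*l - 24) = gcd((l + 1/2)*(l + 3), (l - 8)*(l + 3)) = l + 3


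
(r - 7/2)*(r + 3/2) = r^2 - 2*r - 21/4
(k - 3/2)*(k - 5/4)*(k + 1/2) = k^3 - 9*k^2/4 + k/2 + 15/16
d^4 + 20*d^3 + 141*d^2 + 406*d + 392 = (d + 2)*(d + 4)*(d + 7)^2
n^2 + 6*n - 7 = (n - 1)*(n + 7)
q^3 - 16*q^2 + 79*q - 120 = (q - 8)*(q - 5)*(q - 3)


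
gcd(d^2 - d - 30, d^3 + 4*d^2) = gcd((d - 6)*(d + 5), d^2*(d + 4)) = 1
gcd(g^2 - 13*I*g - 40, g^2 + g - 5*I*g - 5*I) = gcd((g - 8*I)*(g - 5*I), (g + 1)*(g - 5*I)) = g - 5*I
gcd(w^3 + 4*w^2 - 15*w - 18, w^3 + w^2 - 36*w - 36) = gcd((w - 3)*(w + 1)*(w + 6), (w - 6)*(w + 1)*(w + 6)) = w^2 + 7*w + 6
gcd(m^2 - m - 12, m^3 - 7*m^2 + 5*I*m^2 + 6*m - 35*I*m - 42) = 1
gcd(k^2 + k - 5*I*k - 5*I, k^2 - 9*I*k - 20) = k - 5*I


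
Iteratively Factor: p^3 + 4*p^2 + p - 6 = (p + 3)*(p^2 + p - 2) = (p - 1)*(p + 3)*(p + 2)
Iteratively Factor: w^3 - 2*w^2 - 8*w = (w)*(w^2 - 2*w - 8) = w*(w + 2)*(w - 4)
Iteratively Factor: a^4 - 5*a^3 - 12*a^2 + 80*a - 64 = (a - 1)*(a^3 - 4*a^2 - 16*a + 64) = (a - 4)*(a - 1)*(a^2 - 16) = (a - 4)^2*(a - 1)*(a + 4)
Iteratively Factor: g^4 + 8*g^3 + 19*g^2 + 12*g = (g + 4)*(g^3 + 4*g^2 + 3*g) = g*(g + 4)*(g^2 + 4*g + 3) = g*(g + 1)*(g + 4)*(g + 3)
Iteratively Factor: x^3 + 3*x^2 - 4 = (x + 2)*(x^2 + x - 2) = (x + 2)^2*(x - 1)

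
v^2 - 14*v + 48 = (v - 8)*(v - 6)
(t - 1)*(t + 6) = t^2 + 5*t - 6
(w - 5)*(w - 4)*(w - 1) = w^3 - 10*w^2 + 29*w - 20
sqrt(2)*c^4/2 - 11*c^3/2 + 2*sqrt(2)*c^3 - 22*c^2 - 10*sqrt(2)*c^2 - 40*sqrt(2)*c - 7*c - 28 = (c + 4)*(c - 7*sqrt(2))*(c + sqrt(2))*(sqrt(2)*c/2 + 1/2)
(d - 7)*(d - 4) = d^2 - 11*d + 28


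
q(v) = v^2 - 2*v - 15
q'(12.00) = 22.00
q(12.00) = 105.00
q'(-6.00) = -14.00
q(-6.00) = 33.00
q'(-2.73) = -7.46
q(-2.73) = -2.09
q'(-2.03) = -6.06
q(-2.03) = -6.82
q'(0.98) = -0.04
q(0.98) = -16.00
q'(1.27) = 0.54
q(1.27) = -15.93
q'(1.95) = 1.90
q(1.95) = -15.10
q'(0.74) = -0.52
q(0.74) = -15.93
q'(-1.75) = -5.50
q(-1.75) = -8.44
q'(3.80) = 5.60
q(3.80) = -8.16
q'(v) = 2*v - 2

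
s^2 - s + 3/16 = (s - 3/4)*(s - 1/4)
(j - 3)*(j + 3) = j^2 - 9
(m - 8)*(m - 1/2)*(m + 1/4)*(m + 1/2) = m^4 - 31*m^3/4 - 9*m^2/4 + 31*m/16 + 1/2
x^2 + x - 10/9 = (x - 2/3)*(x + 5/3)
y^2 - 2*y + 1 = (y - 1)^2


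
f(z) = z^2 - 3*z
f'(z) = 2*z - 3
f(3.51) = 1.79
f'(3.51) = 4.02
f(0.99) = -1.99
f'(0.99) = -1.02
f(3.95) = 3.75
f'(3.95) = 4.90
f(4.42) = 6.28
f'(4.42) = 5.84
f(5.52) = 13.91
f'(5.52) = 8.04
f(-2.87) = 16.85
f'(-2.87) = -8.74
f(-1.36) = 5.93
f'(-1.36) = -5.72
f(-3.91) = 27.02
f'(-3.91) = -10.82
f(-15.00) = 270.00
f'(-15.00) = -33.00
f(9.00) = 54.00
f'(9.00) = 15.00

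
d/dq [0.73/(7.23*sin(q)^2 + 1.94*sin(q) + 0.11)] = -(10.5558*sin(q) + 1.4162)*cos(q)/(7.23*sin(q)^2 + 1.94*sin(q) + 0.11)^2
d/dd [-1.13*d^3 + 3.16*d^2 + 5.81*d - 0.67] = -3.39*d^2 + 6.32*d + 5.81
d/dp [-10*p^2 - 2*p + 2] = -20*p - 2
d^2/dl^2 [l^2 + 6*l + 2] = 2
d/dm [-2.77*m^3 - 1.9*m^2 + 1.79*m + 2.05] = -8.31*m^2 - 3.8*m + 1.79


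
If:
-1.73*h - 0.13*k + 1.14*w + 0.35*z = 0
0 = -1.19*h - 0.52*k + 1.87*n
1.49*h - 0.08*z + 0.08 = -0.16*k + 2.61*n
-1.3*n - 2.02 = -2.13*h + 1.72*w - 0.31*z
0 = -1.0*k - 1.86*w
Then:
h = 1.00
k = -0.66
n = 0.45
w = 0.35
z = 3.53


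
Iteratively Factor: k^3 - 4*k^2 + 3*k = (k - 3)*(k^2 - k) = (k - 3)*(k - 1)*(k)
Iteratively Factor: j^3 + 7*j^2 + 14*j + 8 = (j + 2)*(j^2 + 5*j + 4) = (j + 1)*(j + 2)*(j + 4)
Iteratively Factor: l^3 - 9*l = (l - 3)*(l^2 + 3*l) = l*(l - 3)*(l + 3)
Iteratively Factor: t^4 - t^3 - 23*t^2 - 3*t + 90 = (t - 5)*(t^3 + 4*t^2 - 3*t - 18) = (t - 5)*(t - 2)*(t^2 + 6*t + 9) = (t - 5)*(t - 2)*(t + 3)*(t + 3)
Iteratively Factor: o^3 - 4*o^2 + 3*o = (o)*(o^2 - 4*o + 3) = o*(o - 3)*(o - 1)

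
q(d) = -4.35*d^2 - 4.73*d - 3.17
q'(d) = -8.7*d - 4.73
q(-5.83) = -123.45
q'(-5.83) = 45.99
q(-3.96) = -52.65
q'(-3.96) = 29.72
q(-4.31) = -63.59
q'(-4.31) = 32.77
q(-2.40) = -16.87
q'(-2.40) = 16.15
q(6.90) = -242.91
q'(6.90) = -64.76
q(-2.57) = -19.75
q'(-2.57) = 17.63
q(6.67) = -228.25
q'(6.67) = -62.76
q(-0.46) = -1.91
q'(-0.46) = -0.73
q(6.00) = -188.15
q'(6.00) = -56.93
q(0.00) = -3.17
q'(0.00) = -4.73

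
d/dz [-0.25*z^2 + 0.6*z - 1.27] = 0.6 - 0.5*z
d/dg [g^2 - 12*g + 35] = 2*g - 12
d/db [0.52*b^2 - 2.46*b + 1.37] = 1.04*b - 2.46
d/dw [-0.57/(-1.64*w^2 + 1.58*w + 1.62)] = (0.9006 - 1.8696*w)/(-1.64*w^2 + 1.58*w + 1.62)^2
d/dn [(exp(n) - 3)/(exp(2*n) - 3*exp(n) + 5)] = (-(exp(n) - 3)*(2*exp(n) - 3) + exp(2*n) - 3*exp(n) + 5)*exp(n)/(exp(2*n) - 3*exp(n) + 5)^2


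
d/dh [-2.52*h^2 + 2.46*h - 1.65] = 2.46 - 5.04*h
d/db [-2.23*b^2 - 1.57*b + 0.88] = -4.46*b - 1.57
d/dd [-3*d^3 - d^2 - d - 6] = -9*d^2 - 2*d - 1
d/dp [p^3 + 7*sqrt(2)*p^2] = p*(3*p + 14*sqrt(2))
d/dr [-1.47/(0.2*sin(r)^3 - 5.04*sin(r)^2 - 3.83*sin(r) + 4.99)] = (0.882*sin(r)^2 - 14.8176*sin(r) - 5.6301)*cos(r)/(0.2*sin(r)^3 - 5.04*sin(r)^2 - 3.83*sin(r) + 4.99)^2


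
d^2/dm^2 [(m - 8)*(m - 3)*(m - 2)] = 6*m - 26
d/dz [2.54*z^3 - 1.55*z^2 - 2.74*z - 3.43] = 7.62*z^2 - 3.1*z - 2.74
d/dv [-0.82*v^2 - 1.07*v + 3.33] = -1.64*v - 1.07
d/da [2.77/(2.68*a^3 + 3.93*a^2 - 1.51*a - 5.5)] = (-22.2708*a^2 - 21.7722*a + 4.1827)/(2.68*a^3 + 3.93*a^2 - 1.51*a - 5.5)^2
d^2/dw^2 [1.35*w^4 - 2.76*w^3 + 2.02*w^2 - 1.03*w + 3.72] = 16.2*w^2 - 16.56*w + 4.04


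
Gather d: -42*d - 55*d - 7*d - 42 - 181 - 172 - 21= -104*d - 416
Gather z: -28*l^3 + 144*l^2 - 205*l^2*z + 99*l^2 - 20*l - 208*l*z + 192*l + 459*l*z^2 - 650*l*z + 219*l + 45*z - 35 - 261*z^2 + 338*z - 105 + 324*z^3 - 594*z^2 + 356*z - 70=-28*l^3 + 243*l^2 + 391*l + 324*z^3 + z^2*(459*l - 855) + z*(-205*l^2 - 858*l + 739) - 210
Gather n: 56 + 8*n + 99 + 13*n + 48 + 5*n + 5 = 26*n + 208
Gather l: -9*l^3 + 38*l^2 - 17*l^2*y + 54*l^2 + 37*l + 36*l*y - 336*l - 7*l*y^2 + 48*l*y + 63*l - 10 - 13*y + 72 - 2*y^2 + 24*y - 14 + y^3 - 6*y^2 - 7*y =-9*l^3 + l^2*(92 - 17*y) + l*(-7*y^2 + 84*y - 236) + y^3 - 8*y^2 + 4*y + 48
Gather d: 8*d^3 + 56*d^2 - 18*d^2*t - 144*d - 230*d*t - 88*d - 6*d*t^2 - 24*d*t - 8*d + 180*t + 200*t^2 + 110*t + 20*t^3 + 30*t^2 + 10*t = 8*d^3 + d^2*(56 - 18*t) + d*(-6*t^2 - 254*t - 240) + 20*t^3 + 230*t^2 + 300*t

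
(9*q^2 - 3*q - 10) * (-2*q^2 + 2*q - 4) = -18*q^4 + 24*q^3 - 22*q^2 - 8*q + 40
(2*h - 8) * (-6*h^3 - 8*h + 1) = -12*h^4 + 48*h^3 - 16*h^2 + 66*h - 8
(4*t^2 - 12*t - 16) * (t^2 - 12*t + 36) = 4*t^4 - 60*t^3 + 272*t^2 - 240*t - 576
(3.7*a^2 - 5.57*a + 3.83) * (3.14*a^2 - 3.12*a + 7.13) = 11.618*a^4 - 29.0338*a^3 + 55.7856*a^2 - 51.6637*a + 27.3079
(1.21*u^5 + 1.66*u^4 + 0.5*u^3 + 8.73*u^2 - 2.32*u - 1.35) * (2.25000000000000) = 2.7225*u^5 + 3.735*u^4 + 1.125*u^3 + 19.6425*u^2 - 5.22*u - 3.0375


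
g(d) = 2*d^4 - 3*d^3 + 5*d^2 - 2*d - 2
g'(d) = 8*d^3 - 9*d^2 + 10*d - 2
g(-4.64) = 1341.67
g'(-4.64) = -1041.35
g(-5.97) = 3367.02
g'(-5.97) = -2084.68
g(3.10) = 135.18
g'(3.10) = 180.84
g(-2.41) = 141.32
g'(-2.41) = -190.35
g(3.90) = 350.98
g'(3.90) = 374.66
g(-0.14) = -1.61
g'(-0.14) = -3.60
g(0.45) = -2.08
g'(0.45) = 1.41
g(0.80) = -1.12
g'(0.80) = 4.34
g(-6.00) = 3430.00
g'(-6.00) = -2114.00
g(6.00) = 2110.00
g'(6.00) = 1462.00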